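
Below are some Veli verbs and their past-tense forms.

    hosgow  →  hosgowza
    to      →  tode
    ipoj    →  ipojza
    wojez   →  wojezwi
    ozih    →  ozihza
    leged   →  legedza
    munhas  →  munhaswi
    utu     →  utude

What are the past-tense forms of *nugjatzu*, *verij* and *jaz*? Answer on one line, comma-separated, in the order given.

nugjatzude, verijza, jazwi

The pattern is sibilance of the final sound: -wi when the stem ends in a sibilant (*wojez*, *munhas*); -za when the stem ends in a non-sibilant consonant (*hosgow*, *ipoj*, *ozih*, *leged*); -de when the stem ends in a vowel (*to*, *utu*).
*nugjatzu* — final sound /u/ (a vowel) → -de → *nugjatzude*.
*verij*: final sound = /j/, a non-sibilant consonant → -za → *verijza*.
The final sound of *jaz* is /z/, which is a sibilant, so the suffix is -wi, giving *jazwi*.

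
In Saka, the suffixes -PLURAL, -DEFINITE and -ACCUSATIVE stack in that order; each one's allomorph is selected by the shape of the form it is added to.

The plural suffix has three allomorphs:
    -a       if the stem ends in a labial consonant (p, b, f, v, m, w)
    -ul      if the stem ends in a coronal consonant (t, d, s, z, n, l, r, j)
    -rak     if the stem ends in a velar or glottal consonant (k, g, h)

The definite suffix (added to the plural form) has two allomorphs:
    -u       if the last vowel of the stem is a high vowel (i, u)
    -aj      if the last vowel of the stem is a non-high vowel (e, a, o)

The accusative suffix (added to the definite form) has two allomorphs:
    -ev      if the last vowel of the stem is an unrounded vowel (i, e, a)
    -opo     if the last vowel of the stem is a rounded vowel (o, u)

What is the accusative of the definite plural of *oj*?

*oj* — final consonant /j/ (coronal) → -ul → *ojul*.
The last vowel of the plural form *ojul* is /u/, which is a high vowel, so the definite suffix is -u, giving *ojulu*.
The last vowel of the definite form *ojulu* is /u/, which is a rounded vowel, so the accusative suffix is -opo, giving *ojuluopo*.

ojuluopo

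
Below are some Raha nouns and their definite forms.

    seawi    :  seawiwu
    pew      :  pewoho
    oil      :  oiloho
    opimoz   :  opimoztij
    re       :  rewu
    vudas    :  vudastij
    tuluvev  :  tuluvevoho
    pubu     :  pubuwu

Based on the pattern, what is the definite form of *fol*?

foloho

The alternation tracks the final sound of the stem — -tij when the stem ends in a sibilant (*opimoz*, *vudas*); -oho when the stem ends in a non-sibilant consonant (*pew*, *oil*, *tuluvev*); -wu when the stem ends in a vowel (*seawi*, *re*, *pubu*).
The final sound of *fol* is /l/, which is a non-sibilant consonant, so the suffix is -oho, giving *foloho*.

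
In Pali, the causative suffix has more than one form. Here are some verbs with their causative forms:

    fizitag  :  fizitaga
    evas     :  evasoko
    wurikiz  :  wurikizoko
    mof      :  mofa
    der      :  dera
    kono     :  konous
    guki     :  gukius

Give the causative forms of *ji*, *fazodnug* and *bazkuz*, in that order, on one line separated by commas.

Looking at the final sound of each stem: -oko when the stem ends in a sibilant (*evas*, *wurikiz*); -a when the stem ends in a non-sibilant consonant (*fizitag*, *mof*, *der*); -us when the stem ends in a vowel (*kono*, *guki*).
*ji* — final sound /i/ (a vowel) → -us → *jius*.
*fazodnug*: final sound = /g/, a non-sibilant consonant → -a → *fazodnuga*.
*bazkuz*: final sound = /z/, a sibilant → -oko → *bazkuzoko*.

jius, fazodnuga, bazkuzoko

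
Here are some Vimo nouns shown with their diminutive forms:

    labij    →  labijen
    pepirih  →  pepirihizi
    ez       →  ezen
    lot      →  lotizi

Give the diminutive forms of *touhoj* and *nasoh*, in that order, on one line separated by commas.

The suffix is conditioned by the final consonant: -izi when the stem ends in a voiceless consonant (*pepirih*, *lot*); -en when the stem ends in a voiced consonant (*labij*, *ez*).
Since the final consonant of *touhoj* is /j/ (voiced), it takes -en, giving *touhojen*.
*nasoh*: final consonant = /h/, voiceless → -izi → *nasohizi*.

touhojen, nasohizi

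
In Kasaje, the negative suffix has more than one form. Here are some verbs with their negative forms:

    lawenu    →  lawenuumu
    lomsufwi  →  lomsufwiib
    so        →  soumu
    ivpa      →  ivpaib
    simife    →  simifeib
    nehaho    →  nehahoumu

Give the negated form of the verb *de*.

deib

The pattern is rounding harmony: -umu when the last vowel of the stem is a rounded vowel (*lawenu*, *so*, *nehaho*); -ib when the last vowel of the stem is an unrounded vowel (*lomsufwi*, *ivpa*, *simife*).
The last vowel of *de* is /e/, which is an unrounded vowel, so the suffix is -ib, giving *deib*.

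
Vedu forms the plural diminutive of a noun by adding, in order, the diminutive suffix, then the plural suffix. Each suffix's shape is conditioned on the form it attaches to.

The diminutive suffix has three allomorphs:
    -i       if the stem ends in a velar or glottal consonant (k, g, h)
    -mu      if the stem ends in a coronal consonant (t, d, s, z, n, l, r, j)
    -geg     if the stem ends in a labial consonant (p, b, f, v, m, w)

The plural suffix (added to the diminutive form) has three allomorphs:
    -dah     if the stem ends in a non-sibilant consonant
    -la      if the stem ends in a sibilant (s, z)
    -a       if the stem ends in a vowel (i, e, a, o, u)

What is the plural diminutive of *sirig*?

sirigia

Since the final consonant of *sirig* is /g/ (velar/glottal), it takes -i, giving *sirigi*.
Since the final sound of the diminutive form *sirigi* is /i/ (a vowel), it takes -a, giving *sirigia*.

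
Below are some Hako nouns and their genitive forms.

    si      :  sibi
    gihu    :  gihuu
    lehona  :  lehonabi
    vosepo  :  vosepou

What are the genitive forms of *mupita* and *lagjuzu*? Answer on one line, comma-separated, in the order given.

mupitabi, lagjuzuu

The alternation tracks the last vowel of the stem — -u when the last vowel of the stem is a rounded vowel (*gihu*, *vosepo*); -bi when the last vowel of the stem is an unrounded vowel (*si*, *lehona*).
*mupita* — last vowel /a/ (an unrounded vowel) → -bi → *mupitabi*.
*lagjuzu*: last vowel = /u/, a rounded vowel → -u → *lagjuzuu*.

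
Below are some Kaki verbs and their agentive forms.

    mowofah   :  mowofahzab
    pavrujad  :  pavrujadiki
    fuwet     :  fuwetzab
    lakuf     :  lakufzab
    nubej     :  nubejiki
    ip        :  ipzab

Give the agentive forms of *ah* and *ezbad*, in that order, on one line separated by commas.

The suffix is conditioned by the final consonant: -zab when the stem ends in a voiceless consonant (*mowofah*, *fuwet*, *lakuf*, *ip*); -iki when the stem ends in a voiced consonant (*pavrujad*, *nubej*).
Since the final consonant of *ah* is /h/ (voiceless), it takes -zab, giving *ahzab*.
Since the final consonant of *ezbad* is /d/ (voiced), it takes -iki, giving *ezbadiki*.

ahzab, ezbadiki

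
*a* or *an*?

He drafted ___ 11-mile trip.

The indefinite article is chosen by the initial *sound* of the following word, not its spelling.
The number *11* is spoken "eleven", beginning with /ɪˈlɛvən/ — a vowel sound.
So the article is *an*: He drafted an 11-mile trip.

an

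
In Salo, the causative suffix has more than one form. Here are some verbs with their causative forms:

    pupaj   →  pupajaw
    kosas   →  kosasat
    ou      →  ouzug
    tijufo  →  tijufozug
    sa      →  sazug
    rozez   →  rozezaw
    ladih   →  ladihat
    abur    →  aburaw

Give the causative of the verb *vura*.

vurazug

The suffix is conditioned by the final sound: -at when the stem ends in a voiceless consonant (*kosas*, *ladih*); -aw when the stem ends in a voiced consonant (*pupaj*, *rozez*, *abur*); -zug when the stem ends in a vowel (*ou*, *tijufo*, *sa*).
The final sound of *vura* is /a/, which is a vowel, so the suffix is -zug, giving *vurazug*.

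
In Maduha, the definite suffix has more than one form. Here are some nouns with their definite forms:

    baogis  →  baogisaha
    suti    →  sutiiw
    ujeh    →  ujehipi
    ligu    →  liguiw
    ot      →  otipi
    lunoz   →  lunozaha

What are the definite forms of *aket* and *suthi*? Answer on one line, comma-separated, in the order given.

The suffix is conditioned by the final sound: -aha when the stem ends in a sibilant (*baogis*, *lunoz*); -ipi when the stem ends in a non-sibilant consonant (*ujeh*, *ot*); -iw when the stem ends in a vowel (*suti*, *ligu*).
The final sound of *aket* is /t/, which is a non-sibilant consonant, so the suffix is -ipi, giving *aketipi*.
*suthi* — final sound /i/ (a vowel) → -iw → *suthiiw*.

aketipi, suthiiw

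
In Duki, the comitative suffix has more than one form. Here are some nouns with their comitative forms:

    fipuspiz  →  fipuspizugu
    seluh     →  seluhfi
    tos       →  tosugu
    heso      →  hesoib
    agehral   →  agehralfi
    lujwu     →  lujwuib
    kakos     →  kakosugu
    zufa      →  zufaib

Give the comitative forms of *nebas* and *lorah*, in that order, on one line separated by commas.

nebasugu, lorahfi

Looking at the final sound of each stem: -ugu when the stem ends in a sibilant (*fipuspiz*, *tos*, *kakos*); -fi when the stem ends in a non-sibilant consonant (*seluh*, *agehral*); -ib when the stem ends in a vowel (*heso*, *lujwu*, *zufa*).
The final sound of *nebas* is /s/, which is a sibilant, so the suffix is -ugu, giving *nebasugu*.
*lorah*: final sound = /h/, a non-sibilant consonant → -fi → *lorahfi*.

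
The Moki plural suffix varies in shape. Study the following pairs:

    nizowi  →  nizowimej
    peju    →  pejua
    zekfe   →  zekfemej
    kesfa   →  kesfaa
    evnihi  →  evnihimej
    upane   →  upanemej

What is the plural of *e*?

emej

The pattern is front/back vowel harmony: -mej when the last vowel of the stem is a front vowel (*nizowi*, *zekfe*, *evnihi*, *upane*); -a when the last vowel of the stem is a back vowel (*peju*, *kesfa*).
*e*: last vowel = /e/, a front vowel → -mej → *emej*.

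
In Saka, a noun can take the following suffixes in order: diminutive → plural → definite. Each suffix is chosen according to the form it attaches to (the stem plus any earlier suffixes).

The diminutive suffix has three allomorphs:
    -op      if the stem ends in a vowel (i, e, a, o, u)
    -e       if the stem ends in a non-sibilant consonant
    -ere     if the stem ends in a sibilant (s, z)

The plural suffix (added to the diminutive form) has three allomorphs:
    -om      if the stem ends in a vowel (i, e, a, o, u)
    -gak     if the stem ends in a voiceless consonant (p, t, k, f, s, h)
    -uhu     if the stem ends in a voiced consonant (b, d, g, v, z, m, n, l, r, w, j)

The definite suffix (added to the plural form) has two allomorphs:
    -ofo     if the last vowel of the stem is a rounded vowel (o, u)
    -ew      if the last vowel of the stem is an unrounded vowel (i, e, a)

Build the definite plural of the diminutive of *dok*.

dokeomofo

*dok* — final sound /k/ (a non-sibilant consonant) → -e → *doke*.
The diminutive form *doke* — final sound /e/ (a vowel) → -om → *dokeom*.
The plural form *dokeom* — last vowel /o/ (a rounded vowel) → -ofo → *dokeomofo*.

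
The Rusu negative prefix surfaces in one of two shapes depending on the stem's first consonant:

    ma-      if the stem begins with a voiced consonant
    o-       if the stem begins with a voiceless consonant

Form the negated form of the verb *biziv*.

mabiziv

The first consonant of *biziv* is /b/, which is voiced, so the prefix is ma-, giving *mabiziv*.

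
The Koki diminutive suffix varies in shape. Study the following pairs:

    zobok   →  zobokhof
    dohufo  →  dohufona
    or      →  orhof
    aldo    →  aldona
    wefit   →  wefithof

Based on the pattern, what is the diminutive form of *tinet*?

The alternation tracks the final sound of the stem — -hof when the stem ends in a consonant (*zobok*, *or*, *wefit*); -na when the stem ends in a vowel (*dohufo*, *aldo*).
The final sound of *tinet* is /t/, which is a consonant, so the suffix is -hof, giving *tinethof*.

tinethof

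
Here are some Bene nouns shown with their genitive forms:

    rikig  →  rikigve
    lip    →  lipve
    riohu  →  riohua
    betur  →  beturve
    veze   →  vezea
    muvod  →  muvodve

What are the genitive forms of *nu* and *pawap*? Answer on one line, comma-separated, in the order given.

nua, pawapve

Looking at the final sound of each stem: -ve when the stem ends in a consonant (*rikig*, *lip*, *betur*, *muvod*); -a when the stem ends in a vowel (*riohu*, *veze*).
Since the final sound of *nu* is /u/ (a vowel), it takes -a, giving *nua*.
The final sound of *pawap* is /p/, which is a consonant, so the suffix is -ve, giving *pawapve*.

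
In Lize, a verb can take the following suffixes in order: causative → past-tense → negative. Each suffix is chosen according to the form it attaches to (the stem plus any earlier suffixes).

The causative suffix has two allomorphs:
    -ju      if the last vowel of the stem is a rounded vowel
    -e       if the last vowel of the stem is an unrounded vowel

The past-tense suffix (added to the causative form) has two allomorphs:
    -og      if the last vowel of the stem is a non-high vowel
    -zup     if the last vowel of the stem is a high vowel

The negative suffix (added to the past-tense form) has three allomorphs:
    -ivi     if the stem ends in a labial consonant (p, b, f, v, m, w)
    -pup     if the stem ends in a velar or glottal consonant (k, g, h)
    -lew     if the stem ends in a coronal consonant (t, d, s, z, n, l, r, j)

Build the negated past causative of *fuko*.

fukojuzupivi

The last vowel of *fuko* is /o/, which is a rounded vowel, so the causative suffix is -ju, giving *fukoju*.
The causative form *fukoju*: last vowel = /u/, a high vowel → -zup → *fukojuzup*.
The past-tense form *fukojuzup* — final consonant /p/ (labial) → -ivi → *fukojuzupivi*.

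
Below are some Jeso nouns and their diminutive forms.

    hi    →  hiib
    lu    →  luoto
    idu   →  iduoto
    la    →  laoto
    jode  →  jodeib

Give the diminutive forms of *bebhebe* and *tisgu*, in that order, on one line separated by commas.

The pattern is front/back vowel harmony: -ib when the last vowel of the stem is a front vowel (*hi*, *jode*); -oto when the last vowel of the stem is a back vowel (*lu*, *idu*, *la*).
*bebhebe*: last vowel = /e/, a front vowel → -ib → *bebhebeib*.
Since the last vowel of *tisgu* is /u/ (a back vowel), it takes -oto, giving *tisguoto*.

bebhebeib, tisguoto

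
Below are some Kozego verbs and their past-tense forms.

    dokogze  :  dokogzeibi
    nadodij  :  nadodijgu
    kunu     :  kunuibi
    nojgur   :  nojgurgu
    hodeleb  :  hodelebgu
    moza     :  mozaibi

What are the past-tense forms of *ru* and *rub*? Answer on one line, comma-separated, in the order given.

Looking at the final sound of each stem: -gu when the stem ends in a consonant (*nadodij*, *nojgur*, *hodeleb*); -ibi when the stem ends in a vowel (*dokogze*, *kunu*, *moza*).
The final sound of *ru* is /u/, which is a vowel, so the suffix is -ibi, giving *ruibi*.
Since the final sound of *rub* is /b/ (a consonant), it takes -gu, giving *rubgu*.

ruibi, rubgu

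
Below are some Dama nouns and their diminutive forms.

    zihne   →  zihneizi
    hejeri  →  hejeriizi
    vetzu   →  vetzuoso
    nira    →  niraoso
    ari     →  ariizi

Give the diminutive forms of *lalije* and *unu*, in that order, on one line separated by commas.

Looking at the last vowel of each stem: -izi when the last vowel of the stem is a front vowel (*zihne*, *hejeri*, *ari*); -oso when the last vowel of the stem is a back vowel (*vetzu*, *nira*).
*lalije* — last vowel /e/ (a front vowel) → -izi → *lalijeizi*.
*unu* — last vowel /u/ (a back vowel) → -oso → *unuoso*.

lalijeizi, unuoso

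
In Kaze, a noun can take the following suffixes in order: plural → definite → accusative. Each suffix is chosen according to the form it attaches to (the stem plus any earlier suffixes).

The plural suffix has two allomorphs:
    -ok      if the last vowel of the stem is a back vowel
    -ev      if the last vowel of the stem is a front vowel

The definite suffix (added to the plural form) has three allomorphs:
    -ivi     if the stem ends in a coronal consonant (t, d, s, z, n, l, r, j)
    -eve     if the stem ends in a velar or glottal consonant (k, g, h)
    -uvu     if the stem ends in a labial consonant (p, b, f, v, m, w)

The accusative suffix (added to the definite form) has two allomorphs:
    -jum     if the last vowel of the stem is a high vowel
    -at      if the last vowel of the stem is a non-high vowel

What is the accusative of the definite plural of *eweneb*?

ewenebevuvujum

The last vowel of *eweneb* is /e/, which is a front vowel, so the plural suffix is -ev, giving *ewenebev*.
The plural form *ewenebev* — final consonant /v/ (labial) → -uvu → *ewenebevuvu*.
The definite form *ewenebevuvu*: last vowel = /u/, a high vowel → -jum → *ewenebevuvujum*.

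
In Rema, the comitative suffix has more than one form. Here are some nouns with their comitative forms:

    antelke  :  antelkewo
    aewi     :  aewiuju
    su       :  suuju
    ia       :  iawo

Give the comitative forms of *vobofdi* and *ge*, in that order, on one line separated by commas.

vobofdiuju, gewo

The alternation tracks the last vowel of the stem — -uju when the last vowel of the stem is a high vowel (*aewi*, *su*); -wo when the last vowel of the stem is a non-high vowel (*antelke*, *ia*).
*vobofdi* — last vowel /i/ (a high vowel) → -uju → *vobofdiuju*.
The last vowel of *ge* is /e/, which is a non-high vowel, so the suffix is -wo, giving *gewo*.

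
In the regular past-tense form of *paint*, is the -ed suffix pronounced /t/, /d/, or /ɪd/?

/ɪd/

The stem *paint* ends in /t/ or /d/.
The -ed suffix is realized as /ɪd/ after /t, d/; as /t/ after other voiceless consonants; and as /d/ after other voiced sounds.
So -ed on *paint* is pronounced /ɪd/.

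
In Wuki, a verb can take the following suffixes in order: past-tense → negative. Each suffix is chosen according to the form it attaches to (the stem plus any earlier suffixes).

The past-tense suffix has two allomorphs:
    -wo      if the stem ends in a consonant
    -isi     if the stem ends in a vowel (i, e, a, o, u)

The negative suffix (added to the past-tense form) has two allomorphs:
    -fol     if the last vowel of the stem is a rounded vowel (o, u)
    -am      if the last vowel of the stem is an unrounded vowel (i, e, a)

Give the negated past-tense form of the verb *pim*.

pimwofol

*pim*: final sound = /m/, a consonant → -wo → *pimwo*.
Since the last vowel of the past-tense form *pimwo* is /o/ (a rounded vowel), it takes -fol, giving *pimwofol*.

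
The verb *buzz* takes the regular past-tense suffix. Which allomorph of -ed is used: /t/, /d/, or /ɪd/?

The stem *buzz* ends in a voiced sound other than /d/.
The -ed suffix is realized as /ɪd/ after /t, d/; as /t/ after other voiceless consonants; and as /d/ after other voiced sounds.
So -ed on *buzz* is pronounced /d/.

/d/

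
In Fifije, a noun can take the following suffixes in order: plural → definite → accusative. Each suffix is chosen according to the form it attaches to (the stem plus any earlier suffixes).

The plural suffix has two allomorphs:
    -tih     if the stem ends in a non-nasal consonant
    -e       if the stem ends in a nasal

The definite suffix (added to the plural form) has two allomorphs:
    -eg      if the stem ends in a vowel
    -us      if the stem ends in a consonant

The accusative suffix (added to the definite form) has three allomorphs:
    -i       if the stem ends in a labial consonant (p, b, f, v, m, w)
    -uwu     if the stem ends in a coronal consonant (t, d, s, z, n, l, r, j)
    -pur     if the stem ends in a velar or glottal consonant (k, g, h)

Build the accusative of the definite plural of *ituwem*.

ituwemeegpur

Since the final consonant of *ituwem* is /m/ (a nasal), it takes -e, giving *ituweme*.
The final sound of the plural form *ituweme* is /e/, which is a vowel, so the definite suffix is -eg, giving *ituwemeeg*.
The definite form *ituwemeeg* — final consonant /g/ (velar/glottal) → -pur → *ituwemeegpur*.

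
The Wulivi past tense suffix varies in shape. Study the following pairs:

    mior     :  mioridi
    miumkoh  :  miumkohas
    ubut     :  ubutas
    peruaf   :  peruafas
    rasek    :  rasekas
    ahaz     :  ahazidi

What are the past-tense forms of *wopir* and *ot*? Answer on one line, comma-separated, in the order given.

wopiridi, otas

The suffix is conditioned by the final consonant: -as when the stem ends in a voiceless consonant (*miumkoh*, *ubut*, *peruaf*, *rasek*); -idi when the stem ends in a voiced consonant (*mior*, *ahaz*).
The final consonant of *wopir* is /r/, which is voiced, so the suffix is -idi, giving *wopiridi*.
The final consonant of *ot* is /t/, which is voiceless, so the suffix is -as, giving *otas*.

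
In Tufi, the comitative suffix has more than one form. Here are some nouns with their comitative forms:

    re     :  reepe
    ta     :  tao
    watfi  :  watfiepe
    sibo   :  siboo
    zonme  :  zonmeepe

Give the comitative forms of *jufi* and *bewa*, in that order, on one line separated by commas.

Looking at the last vowel of each stem: -epe when the last vowel of the stem is a front vowel (*re*, *watfi*, *zonme*); -o when the last vowel of the stem is a back vowel (*ta*, *sibo*).
Since the last vowel of *jufi* is /i/ (a front vowel), it takes -epe, giving *jufiepe*.
Since the last vowel of *bewa* is /a/ (a back vowel), it takes -o, giving *bewao*.

jufiepe, bewao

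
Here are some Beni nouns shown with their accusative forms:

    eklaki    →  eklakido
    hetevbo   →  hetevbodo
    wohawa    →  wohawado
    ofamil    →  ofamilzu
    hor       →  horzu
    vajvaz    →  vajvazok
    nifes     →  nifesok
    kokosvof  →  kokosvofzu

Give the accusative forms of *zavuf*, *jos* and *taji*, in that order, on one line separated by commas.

Looking at the final sound of each stem: -ok when the stem ends in a sibilant (*vajvaz*, *nifes*); -zu when the stem ends in a non-sibilant consonant (*ofamil*, *hor*, *kokosvof*); -do when the stem ends in a vowel (*eklaki*, *hetevbo*, *wohawa*).
*zavuf* — final sound /f/ (a non-sibilant consonant) → -zu → *zavufzu*.
Since the final sound of *jos* is /s/ (a sibilant), it takes -ok, giving *josok*.
*taji*: final sound = /i/, a vowel → -do → *tajido*.

zavufzu, josok, tajido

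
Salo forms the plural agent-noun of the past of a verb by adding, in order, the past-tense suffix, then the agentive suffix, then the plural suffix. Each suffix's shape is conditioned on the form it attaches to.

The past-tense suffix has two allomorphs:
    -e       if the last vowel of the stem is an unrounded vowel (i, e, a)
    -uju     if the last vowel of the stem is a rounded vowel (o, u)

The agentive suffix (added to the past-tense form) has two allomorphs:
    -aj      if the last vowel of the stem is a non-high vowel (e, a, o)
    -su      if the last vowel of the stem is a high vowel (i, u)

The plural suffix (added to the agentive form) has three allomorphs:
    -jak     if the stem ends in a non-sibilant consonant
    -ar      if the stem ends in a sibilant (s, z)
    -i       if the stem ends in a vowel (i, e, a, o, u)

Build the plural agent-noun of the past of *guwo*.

guwoujusui

The last vowel of *guwo* is /o/, which is a rounded vowel, so the past-tense suffix is -uju, giving *guwouju*.
The past-tense form *guwouju*: last vowel = /u/, a high vowel → -su → *guwoujusu*.
The final sound of the agentive form *guwoujusu* is /u/, which is a vowel, so the plural suffix is -i, giving *guwoujusui*.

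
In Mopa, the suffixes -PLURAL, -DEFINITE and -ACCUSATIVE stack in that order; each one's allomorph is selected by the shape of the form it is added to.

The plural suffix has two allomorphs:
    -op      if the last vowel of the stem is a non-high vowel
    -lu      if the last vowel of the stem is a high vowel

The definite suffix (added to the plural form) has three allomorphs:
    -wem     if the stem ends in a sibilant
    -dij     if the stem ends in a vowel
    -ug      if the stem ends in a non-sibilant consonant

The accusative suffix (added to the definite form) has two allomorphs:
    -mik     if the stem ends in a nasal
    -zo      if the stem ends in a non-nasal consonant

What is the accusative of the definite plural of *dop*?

Since the last vowel of *dop* is /o/ (a non-high vowel), it takes -op, giving *dopop*.
The plural form *dopop* — final sound /p/ (a non-sibilant consonant) → -ug → *dopopug*.
The definite form *dopopug* — final consonant /g/ (non-nasal) → -zo → *dopopugzo*.

dopopugzo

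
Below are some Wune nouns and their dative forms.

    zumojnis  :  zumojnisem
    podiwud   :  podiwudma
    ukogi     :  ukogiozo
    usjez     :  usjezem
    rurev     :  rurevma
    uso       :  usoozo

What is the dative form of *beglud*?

begludma

The pattern is sibilance of the final sound: -em when the stem ends in a sibilant (*zumojnis*, *usjez*); -ma when the stem ends in a non-sibilant consonant (*podiwud*, *rurev*); -ozo when the stem ends in a vowel (*ukogi*, *uso*).
Since the final sound of *beglud* is /d/ (a non-sibilant consonant), it takes -ma, giving *begludma*.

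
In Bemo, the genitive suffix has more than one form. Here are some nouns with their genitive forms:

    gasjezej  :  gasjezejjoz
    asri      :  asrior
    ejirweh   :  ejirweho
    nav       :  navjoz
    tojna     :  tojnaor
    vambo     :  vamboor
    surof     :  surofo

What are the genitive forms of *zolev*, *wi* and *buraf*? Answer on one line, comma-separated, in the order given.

Looking at the final sound of each stem: -o when the stem ends in a voiceless consonant (*ejirweh*, *surof*); -joz when the stem ends in a voiced consonant (*gasjezej*, *nav*); -or when the stem ends in a vowel (*asri*, *tojna*, *vambo*).
*zolev*: final sound = /v/, a voiced consonant → -joz → *zolevjoz*.
The final sound of *wi* is /i/, which is a vowel, so the suffix is -or, giving *wior*.
Since the final sound of *buraf* is /f/ (a voiceless consonant), it takes -o, giving *burafo*.

zolevjoz, wior, burafo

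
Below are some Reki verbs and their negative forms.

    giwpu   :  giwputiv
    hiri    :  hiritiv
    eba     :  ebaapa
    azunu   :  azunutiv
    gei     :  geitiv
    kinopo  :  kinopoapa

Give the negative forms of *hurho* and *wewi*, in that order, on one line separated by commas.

hurhoapa, wewitiv

The suffix is conditioned by the last vowel: -tiv when the last vowel of the stem is a high vowel (*giwpu*, *hiri*, *azunu*, *gei*); -apa when the last vowel of the stem is a non-high vowel (*eba*, *kinopo*).
*hurho* — last vowel /o/ (a non-high vowel) → -apa → *hurhoapa*.
The last vowel of *wewi* is /i/, which is a high vowel, so the suffix is -tiv, giving *wewitiv*.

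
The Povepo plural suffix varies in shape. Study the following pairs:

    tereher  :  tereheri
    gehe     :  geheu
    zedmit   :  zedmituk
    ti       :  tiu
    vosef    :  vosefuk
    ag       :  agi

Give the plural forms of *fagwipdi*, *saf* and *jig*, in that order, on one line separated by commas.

fagwipdiu, safuk, jigi

The suffix is conditioned by the final sound: -uk when the stem ends in a voiceless consonant (*zedmit*, *vosef*); -i when the stem ends in a voiced consonant (*tereher*, *ag*); -u when the stem ends in a vowel (*gehe*, *ti*).
*fagwipdi* — final sound /i/ (a vowel) → -u → *fagwipdiu*.
*saf*: final sound = /f/, a voiceless consonant → -uk → *safuk*.
*jig* — final sound /g/ (a voiced consonant) → -i → *jigi*.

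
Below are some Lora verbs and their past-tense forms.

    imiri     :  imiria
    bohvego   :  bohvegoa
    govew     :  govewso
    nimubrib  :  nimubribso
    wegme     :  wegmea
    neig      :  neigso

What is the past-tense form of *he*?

hea

The alternation tracks the final sound of the stem — -so when the stem ends in a consonant (*govew*, *nimubrib*, *neig*); -a when the stem ends in a vowel (*imiri*, *bohvego*, *wegme*).
*he* — final sound /e/ (a vowel) → -a → *hea*.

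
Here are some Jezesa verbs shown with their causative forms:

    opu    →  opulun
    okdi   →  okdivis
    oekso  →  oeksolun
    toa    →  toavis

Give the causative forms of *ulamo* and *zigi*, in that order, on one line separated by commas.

ulamolun, zigivis

The alternation tracks the last vowel of the stem — -lun when the last vowel of the stem is a rounded vowel (*opu*, *oekso*); -vis when the last vowel of the stem is an unrounded vowel (*okdi*, *toa*).
Since the last vowel of *ulamo* is /o/ (a rounded vowel), it takes -lun, giving *ulamolun*.
*zigi* — last vowel /i/ (an unrounded vowel) → -vis → *zigivis*.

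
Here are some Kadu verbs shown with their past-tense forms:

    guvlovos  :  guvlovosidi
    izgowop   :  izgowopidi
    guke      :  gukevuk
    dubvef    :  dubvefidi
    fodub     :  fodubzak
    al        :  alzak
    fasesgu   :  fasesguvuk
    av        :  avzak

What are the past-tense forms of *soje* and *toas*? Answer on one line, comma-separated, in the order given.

sojevuk, toasidi

The suffix is conditioned by the final sound: -idi when the stem ends in a voiceless consonant (*guvlovos*, *izgowop*, *dubvef*); -zak when the stem ends in a voiced consonant (*fodub*, *al*, *av*); -vuk when the stem ends in a vowel (*guke*, *fasesgu*).
Since the final sound of *soje* is /e/ (a vowel), it takes -vuk, giving *sojevuk*.
Since the final sound of *toas* is /s/ (a voiceless consonant), it takes -idi, giving *toasidi*.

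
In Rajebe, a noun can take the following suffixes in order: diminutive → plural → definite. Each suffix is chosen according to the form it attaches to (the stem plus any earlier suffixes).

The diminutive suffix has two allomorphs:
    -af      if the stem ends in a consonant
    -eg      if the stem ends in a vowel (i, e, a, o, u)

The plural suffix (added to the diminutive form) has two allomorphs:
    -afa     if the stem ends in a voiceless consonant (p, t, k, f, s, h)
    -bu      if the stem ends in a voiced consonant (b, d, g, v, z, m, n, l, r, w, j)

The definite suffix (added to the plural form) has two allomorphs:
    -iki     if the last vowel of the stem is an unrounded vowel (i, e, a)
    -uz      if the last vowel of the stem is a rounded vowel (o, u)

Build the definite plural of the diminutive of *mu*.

muegbuuz

*mu*: final sound = /u/, a vowel → -eg → *mueg*.
The diminutive form *mueg*: final consonant = /g/, voiced → -bu → *muegbu*.
The plural form *muegbu*: last vowel = /u/, a rounded vowel → -uz → *muegbuuz*.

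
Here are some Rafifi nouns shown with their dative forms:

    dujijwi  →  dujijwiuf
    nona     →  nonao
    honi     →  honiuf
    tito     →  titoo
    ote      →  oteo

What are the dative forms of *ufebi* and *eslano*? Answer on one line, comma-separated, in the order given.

The pattern is height harmony: -uf when the last vowel of the stem is a high vowel (*dujijwi*, *honi*); -o when the last vowel of the stem is a non-high vowel (*nona*, *tito*, *ote*).
Since the last vowel of *ufebi* is /i/ (a high vowel), it takes -uf, giving *ufebiuf*.
The last vowel of *eslano* is /o/, which is a non-high vowel, so the suffix is -o, giving *eslanoo*.

ufebiuf, eslanoo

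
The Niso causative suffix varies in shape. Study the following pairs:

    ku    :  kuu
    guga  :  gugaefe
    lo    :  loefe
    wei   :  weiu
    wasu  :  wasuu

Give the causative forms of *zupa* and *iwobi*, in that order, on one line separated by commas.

The suffix is conditioned by the last vowel: -u when the last vowel of the stem is a high vowel (*ku*, *wei*, *wasu*); -efe when the last vowel of the stem is a non-high vowel (*guga*, *lo*).
*zupa*: last vowel = /a/, a non-high vowel → -efe → *zupaefe*.
*iwobi* — last vowel /i/ (a high vowel) → -u → *iwobiu*.

zupaefe, iwobiu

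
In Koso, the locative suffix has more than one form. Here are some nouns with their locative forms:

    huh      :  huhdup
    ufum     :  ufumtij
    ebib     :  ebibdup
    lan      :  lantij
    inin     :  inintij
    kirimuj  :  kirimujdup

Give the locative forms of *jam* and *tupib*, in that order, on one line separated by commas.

jamtij, tupibdup

The suffix is conditioned by the final consonant: -tij when the stem ends in a nasal (*ufum*, *lan*, *inin*); -dup when the stem ends in a non-nasal consonant (*huh*, *ebib*, *kirimuj*).
*jam* — final consonant /m/ (a nasal) → -tij → *jamtij*.
Since the final consonant of *tupib* is /b/ (non-nasal), it takes -dup, giving *tupibdup*.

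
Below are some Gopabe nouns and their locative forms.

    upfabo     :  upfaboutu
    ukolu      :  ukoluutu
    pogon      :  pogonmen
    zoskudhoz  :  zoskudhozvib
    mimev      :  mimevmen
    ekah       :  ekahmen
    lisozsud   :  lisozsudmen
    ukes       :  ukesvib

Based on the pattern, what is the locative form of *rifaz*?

rifazvib

Looking at the final sound of each stem: -vib when the stem ends in a sibilant (*zoskudhoz*, *ukes*); -men when the stem ends in a non-sibilant consonant (*pogon*, *mimev*, *ekah*, *lisozsud*); -utu when the stem ends in a vowel (*upfabo*, *ukolu*).
*rifaz*: final sound = /z/, a sibilant → -vib → *rifazvib*.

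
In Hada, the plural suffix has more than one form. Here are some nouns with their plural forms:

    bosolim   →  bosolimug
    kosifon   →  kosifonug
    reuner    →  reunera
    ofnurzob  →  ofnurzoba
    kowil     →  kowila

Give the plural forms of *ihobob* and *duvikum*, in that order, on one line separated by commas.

Looking at the final consonant of each stem: -ug when the stem ends in a nasal (*bosolim*, *kosifon*); -a when the stem ends in a non-nasal consonant (*reuner*, *ofnurzob*, *kowil*).
*ihobob*: final consonant = /b/, non-nasal → -a → *ihoboba*.
Since the final consonant of *duvikum* is /m/ (a nasal), it takes -ug, giving *duvikumug*.

ihoboba, duvikumug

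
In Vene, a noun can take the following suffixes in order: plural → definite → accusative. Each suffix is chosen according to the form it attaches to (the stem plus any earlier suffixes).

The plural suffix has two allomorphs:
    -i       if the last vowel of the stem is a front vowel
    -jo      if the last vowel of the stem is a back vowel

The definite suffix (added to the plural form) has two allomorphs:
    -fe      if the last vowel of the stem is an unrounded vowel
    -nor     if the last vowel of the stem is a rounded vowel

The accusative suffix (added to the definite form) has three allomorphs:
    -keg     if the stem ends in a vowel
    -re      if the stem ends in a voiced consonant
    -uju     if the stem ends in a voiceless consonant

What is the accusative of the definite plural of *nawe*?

naweifekeg

*nawe* — last vowel /e/ (a front vowel) → -i → *nawei*.
The last vowel of the plural form *nawei* is /i/, which is an unrounded vowel, so the definite suffix is -fe, giving *naweife*.
The definite form *naweife* — final sound /e/ (a vowel) → -keg → *naweifekeg*.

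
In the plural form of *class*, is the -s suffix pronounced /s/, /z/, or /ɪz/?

The stem *class* ends in a sibilant (/s, z, ʃ, ʒ, tʃ, dʒ/).
The plural suffix surfaces as /ɪz/ after sibilants, /s/ after other voiceless consonants, and /z/ after other voiced sounds.
So the plural -s on *class* is pronounced /ɪz/.

/ɪz/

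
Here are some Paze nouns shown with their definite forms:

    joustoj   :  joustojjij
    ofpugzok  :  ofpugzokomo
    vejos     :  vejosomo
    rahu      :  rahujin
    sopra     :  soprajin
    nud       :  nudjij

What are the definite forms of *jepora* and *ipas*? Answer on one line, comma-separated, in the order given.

Looking at the final sound of each stem: -omo when the stem ends in a voiceless consonant (*ofpugzok*, *vejos*); -jij when the stem ends in a voiced consonant (*joustoj*, *nud*); -jin when the stem ends in a vowel (*rahu*, *sopra*).
*jepora*: final sound = /a/, a vowel → -jin → *jeporajin*.
Since the final sound of *ipas* is /s/ (a voiceless consonant), it takes -omo, giving *ipasomo*.

jeporajin, ipasomo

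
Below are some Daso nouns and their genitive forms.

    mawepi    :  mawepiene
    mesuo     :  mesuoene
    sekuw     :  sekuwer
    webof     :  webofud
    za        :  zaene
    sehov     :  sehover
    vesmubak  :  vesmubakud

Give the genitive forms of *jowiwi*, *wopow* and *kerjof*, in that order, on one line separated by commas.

jowiwiene, wopower, kerjofud

The alternation tracks the final sound of the stem — -ud when the stem ends in a voiceless consonant (*webof*, *vesmubak*); -er when the stem ends in a voiced consonant (*sekuw*, *sehov*); -ene when the stem ends in a vowel (*mawepi*, *mesuo*, *za*).
*jowiwi* — final sound /i/ (a vowel) → -ene → *jowiwiene*.
*wopow*: final sound = /w/, a voiced consonant → -er → *wopower*.
*kerjof*: final sound = /f/, a voiceless consonant → -ud → *kerjofud*.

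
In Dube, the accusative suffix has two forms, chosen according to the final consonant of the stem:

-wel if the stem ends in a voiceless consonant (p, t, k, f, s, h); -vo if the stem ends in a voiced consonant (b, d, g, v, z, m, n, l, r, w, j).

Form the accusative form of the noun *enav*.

*enav* — final consonant /v/ (voiced) → -vo → *enavvo*.

enavvo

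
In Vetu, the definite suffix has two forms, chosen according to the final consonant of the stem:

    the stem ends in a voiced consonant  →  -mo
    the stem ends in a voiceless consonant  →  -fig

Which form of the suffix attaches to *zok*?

-fig

*zok* — final consonant /k/ (voiceless) → -fig.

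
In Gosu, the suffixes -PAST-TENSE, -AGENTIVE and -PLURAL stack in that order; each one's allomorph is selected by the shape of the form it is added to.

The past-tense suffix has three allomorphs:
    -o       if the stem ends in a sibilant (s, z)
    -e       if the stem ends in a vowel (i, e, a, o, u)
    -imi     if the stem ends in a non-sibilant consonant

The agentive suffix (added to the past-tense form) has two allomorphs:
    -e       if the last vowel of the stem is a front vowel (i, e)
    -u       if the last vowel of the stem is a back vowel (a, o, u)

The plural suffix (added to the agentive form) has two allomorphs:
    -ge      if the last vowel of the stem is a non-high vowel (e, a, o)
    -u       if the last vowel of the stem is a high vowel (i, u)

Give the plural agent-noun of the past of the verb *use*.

useeege

*use*: final sound = /e/, a vowel → -e → *usee*.
The past-tense form *usee*: last vowel = /e/, a front vowel → -e → *useee*.
The agentive form *useee* — last vowel /e/ (a non-high vowel) → -ge → *useeege*.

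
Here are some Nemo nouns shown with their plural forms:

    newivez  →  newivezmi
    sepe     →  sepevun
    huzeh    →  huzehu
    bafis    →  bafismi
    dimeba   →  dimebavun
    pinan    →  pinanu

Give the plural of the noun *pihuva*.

pihuvavun

The pattern is sibilance of the final sound: -mi when the stem ends in a sibilant (*newivez*, *bafis*); -u when the stem ends in a non-sibilant consonant (*huzeh*, *pinan*); -vun when the stem ends in a vowel (*sepe*, *dimeba*).
The final sound of *pihuva* is /a/, which is a vowel, so the suffix is -vun, giving *pihuvavun*.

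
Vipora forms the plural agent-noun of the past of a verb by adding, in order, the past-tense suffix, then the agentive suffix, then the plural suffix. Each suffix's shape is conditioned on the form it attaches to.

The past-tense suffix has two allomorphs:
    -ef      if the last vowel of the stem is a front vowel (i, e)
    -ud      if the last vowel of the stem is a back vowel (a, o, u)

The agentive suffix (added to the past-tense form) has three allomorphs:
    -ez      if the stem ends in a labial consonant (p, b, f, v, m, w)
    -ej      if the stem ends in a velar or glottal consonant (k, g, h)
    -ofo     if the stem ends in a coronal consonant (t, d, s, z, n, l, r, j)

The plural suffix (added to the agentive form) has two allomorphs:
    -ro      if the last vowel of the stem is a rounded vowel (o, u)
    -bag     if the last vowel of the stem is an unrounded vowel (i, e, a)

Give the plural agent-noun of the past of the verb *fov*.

fovudoforo

*fov*: last vowel = /o/, a back vowel → -ud → *fovud*.
The final consonant of the past-tense form *fovud* is /d/, which is coronal, so the agentive suffix is -ofo, giving *fovudofo*.
The agentive form *fovudofo*: last vowel = /o/, a rounded vowel → -ro → *fovudoforo*.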